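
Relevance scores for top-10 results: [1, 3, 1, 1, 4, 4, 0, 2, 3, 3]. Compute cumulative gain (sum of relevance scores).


Cumulative Gain = sum of relevance scores
Position 1: rel=1, running sum=1
Position 2: rel=3, running sum=4
Position 3: rel=1, running sum=5
Position 4: rel=1, running sum=6
Position 5: rel=4, running sum=10
Position 6: rel=4, running sum=14
Position 7: rel=0, running sum=14
Position 8: rel=2, running sum=16
Position 9: rel=3, running sum=19
Position 10: rel=3, running sum=22
CG = 22

22


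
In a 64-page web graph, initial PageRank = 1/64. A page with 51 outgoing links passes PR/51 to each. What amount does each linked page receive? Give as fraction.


Initial PR = 1/64 = 1/64
Outlinks = 51
Contribution per link = PR / outlinks
= 1/64 / 51
= 1/3264

1/3264


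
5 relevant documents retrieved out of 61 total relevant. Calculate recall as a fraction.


Recall = retrieved_relevant / total_relevant
= 5 / 61
= 5 / (5 + 56)
= 5/61

5/61


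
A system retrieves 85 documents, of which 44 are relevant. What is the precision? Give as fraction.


Precision = relevant_retrieved / total_retrieved
= 44 / 85
= 44 / (44 + 41)
= 44/85

44/85


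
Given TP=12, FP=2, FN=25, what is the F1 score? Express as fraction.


F1 = 2 * P * R / (P + R)
P = TP/(TP+FP) = 12/14 = 6/7
R = TP/(TP+FN) = 12/37 = 12/37
2 * P * R = 2 * 6/7 * 12/37 = 144/259
P + R = 6/7 + 12/37 = 306/259
F1 = 144/259 / 306/259 = 8/17

8/17


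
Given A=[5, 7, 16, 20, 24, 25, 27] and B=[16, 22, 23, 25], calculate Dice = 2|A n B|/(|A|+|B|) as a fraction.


A intersect B = [16, 25]
|A intersect B| = 2
|A| = 7, |B| = 4
Dice = 2*2 / (7+4)
= 4 / 11 = 4/11

4/11


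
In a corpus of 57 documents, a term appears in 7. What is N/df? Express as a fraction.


IDF ratio = N / df
= 57 / 7
= 57/7

57/7


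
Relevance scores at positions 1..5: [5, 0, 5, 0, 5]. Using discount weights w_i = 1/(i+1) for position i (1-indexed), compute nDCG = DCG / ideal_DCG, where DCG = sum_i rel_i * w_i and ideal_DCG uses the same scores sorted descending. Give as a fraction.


Position discount weights w_i = 1/(i+1) for i=1..5:
Weights = [1/2, 1/3, 1/4, 1/5, 1/6]
Actual relevance: [5, 0, 5, 0, 5]
DCG = 5/2 + 0/3 + 5/4 + 0/5 + 5/6 = 55/12
Ideal relevance (sorted desc): [5, 5, 5, 0, 0]
Ideal DCG = 5/2 + 5/3 + 5/4 + 0/5 + 0/6 = 65/12
nDCG = DCG / ideal_DCG = 55/12 / 65/12 = 11/13

11/13


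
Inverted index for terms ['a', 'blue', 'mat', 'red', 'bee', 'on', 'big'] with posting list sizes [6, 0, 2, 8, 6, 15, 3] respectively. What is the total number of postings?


Summing posting list sizes:
'a': 6 postings
'blue': 0 postings
'mat': 2 postings
'red': 8 postings
'bee': 6 postings
'on': 15 postings
'big': 3 postings
Total = 6 + 0 + 2 + 8 + 6 + 15 + 3 = 40

40


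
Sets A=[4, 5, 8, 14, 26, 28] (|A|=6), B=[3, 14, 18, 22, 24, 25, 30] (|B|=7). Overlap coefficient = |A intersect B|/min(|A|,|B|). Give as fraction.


A intersect B = [14]
|A intersect B| = 1
min(|A|, |B|) = min(6, 7) = 6
Overlap = 1 / 6 = 1/6

1/6


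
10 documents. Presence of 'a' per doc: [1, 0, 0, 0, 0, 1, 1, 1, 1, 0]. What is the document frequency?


Checking each document for 'a':
Doc 1: present
Doc 2: absent
Doc 3: absent
Doc 4: absent
Doc 5: absent
Doc 6: present
Doc 7: present
Doc 8: present
Doc 9: present
Doc 10: absent
df = sum of presences = 1 + 0 + 0 + 0 + 0 + 1 + 1 + 1 + 1 + 0 = 5

5


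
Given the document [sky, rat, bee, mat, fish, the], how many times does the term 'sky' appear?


Document has 6 words
Scanning for 'sky':
Found at positions: [0]
Count = 1

1


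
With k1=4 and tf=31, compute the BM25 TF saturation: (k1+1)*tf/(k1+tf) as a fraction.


BM25 TF component = (k1+1)*tf / (k1+tf)
k1 = 4, tf = 31
Numerator = (4+1)*31 = 155
Denominator = 4 + 31 = 35
= 155/35 = 31/7

31/7


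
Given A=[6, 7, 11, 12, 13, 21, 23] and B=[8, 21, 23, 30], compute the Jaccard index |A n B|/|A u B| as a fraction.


A intersect B = [21, 23]
|A intersect B| = 2
A union B = [6, 7, 8, 11, 12, 13, 21, 23, 30]
|A union B| = 9
Jaccard = 2/9 = 2/9

2/9


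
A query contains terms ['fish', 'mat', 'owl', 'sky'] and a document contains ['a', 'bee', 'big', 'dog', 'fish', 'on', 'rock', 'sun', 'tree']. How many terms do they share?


Query terms: ['fish', 'mat', 'owl', 'sky']
Document terms: ['a', 'bee', 'big', 'dog', 'fish', 'on', 'rock', 'sun', 'tree']
Common terms: ['fish']
Overlap count = 1

1


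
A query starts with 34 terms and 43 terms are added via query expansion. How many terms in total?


Original terms: 34
Expansion terms: 43
Total = 34 + 43 = 77

77


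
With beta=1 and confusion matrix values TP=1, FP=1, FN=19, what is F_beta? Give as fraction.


P = TP/(TP+FP) = 1/2 = 1/2
R = TP/(TP+FN) = 1/20 = 1/20
beta^2 = 1^2 = 1
(1 + beta^2) = 2
Numerator = (1+beta^2)*P*R = 1/20
Denominator = beta^2*P + R = 1/2 + 1/20 = 11/20
F_beta = 1/11

1/11


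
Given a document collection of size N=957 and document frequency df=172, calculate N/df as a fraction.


IDF ratio = N / df
= 957 / 172
= 957/172

957/172


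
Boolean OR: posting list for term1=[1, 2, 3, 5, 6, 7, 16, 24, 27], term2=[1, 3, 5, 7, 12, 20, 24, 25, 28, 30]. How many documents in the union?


Boolean OR: find union of posting lists
term1 docs: [1, 2, 3, 5, 6, 7, 16, 24, 27]
term2 docs: [1, 3, 5, 7, 12, 20, 24, 25, 28, 30]
Union: [1, 2, 3, 5, 6, 7, 12, 16, 20, 24, 25, 27, 28, 30]
|union| = 14

14


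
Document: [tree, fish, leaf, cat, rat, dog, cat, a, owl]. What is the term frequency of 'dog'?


Document has 9 words
Scanning for 'dog':
Found at positions: [5]
Count = 1

1


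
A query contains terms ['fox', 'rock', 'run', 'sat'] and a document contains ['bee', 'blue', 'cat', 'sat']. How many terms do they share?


Query terms: ['fox', 'rock', 'run', 'sat']
Document terms: ['bee', 'blue', 'cat', 'sat']
Common terms: ['sat']
Overlap count = 1

1


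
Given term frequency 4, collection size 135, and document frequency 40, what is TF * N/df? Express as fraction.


TF * (N/df)
= 4 * (135/40)
= 4 * 27/8
= 27/2

27/2


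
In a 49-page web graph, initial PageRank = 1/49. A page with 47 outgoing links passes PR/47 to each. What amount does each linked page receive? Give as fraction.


Initial PR = 1/49 = 1/49
Outlinks = 47
Contribution per link = PR / outlinks
= 1/49 / 47
= 1/2303

1/2303


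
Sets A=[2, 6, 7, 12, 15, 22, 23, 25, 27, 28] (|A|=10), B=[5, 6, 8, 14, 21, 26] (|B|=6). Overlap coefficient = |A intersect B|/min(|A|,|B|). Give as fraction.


A intersect B = [6]
|A intersect B| = 1
min(|A|, |B|) = min(10, 6) = 6
Overlap = 1 / 6 = 1/6

1/6


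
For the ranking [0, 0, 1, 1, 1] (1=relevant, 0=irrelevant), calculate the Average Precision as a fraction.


Computing P@k for each relevant position:
Position 1: not relevant
Position 2: not relevant
Position 3: relevant, P@3 = 1/3 = 1/3
Position 4: relevant, P@4 = 2/4 = 1/2
Position 5: relevant, P@5 = 3/5 = 3/5
Sum of P@k = 1/3 + 1/2 + 3/5 = 43/30
AP = 43/30 / 3 = 43/90

43/90


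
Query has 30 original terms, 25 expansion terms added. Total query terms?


Original terms: 30
Expansion terms: 25
Total = 30 + 25 = 55

55


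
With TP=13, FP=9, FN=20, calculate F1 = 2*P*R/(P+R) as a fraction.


F1 = 2 * P * R / (P + R)
P = TP/(TP+FP) = 13/22 = 13/22
R = TP/(TP+FN) = 13/33 = 13/33
2 * P * R = 2 * 13/22 * 13/33 = 169/363
P + R = 13/22 + 13/33 = 65/66
F1 = 169/363 / 65/66 = 26/55

26/55


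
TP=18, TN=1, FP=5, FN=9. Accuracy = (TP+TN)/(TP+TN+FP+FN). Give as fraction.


Accuracy = (TP + TN) / (TP + TN + FP + FN)
TP + TN = 18 + 1 = 19
Total = 18 + 1 + 5 + 9 = 33
Accuracy = 19 / 33 = 19/33

19/33


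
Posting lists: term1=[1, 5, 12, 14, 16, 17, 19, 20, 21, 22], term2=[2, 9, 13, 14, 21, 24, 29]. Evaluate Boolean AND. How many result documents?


Boolean AND: find intersection of posting lists
term1 docs: [1, 5, 12, 14, 16, 17, 19, 20, 21, 22]
term2 docs: [2, 9, 13, 14, 21, 24, 29]
Intersection: [14, 21]
|intersection| = 2

2


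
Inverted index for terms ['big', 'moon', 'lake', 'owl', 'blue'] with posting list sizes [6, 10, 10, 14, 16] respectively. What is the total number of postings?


Summing posting list sizes:
'big': 6 postings
'moon': 10 postings
'lake': 10 postings
'owl': 14 postings
'blue': 16 postings
Total = 6 + 10 + 10 + 14 + 16 = 56

56


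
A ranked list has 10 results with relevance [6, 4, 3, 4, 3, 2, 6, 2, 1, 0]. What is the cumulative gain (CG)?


Cumulative Gain = sum of relevance scores
Position 1: rel=6, running sum=6
Position 2: rel=4, running sum=10
Position 3: rel=3, running sum=13
Position 4: rel=4, running sum=17
Position 5: rel=3, running sum=20
Position 6: rel=2, running sum=22
Position 7: rel=6, running sum=28
Position 8: rel=2, running sum=30
Position 9: rel=1, running sum=31
Position 10: rel=0, running sum=31
CG = 31

31


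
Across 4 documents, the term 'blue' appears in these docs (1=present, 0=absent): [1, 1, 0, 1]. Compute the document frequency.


Checking each document for 'blue':
Doc 1: present
Doc 2: present
Doc 3: absent
Doc 4: present
df = sum of presences = 1 + 1 + 0 + 1 = 3

3


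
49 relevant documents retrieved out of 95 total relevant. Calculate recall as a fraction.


Recall = retrieved_relevant / total_relevant
= 49 / 95
= 49 / (49 + 46)
= 49/95

49/95


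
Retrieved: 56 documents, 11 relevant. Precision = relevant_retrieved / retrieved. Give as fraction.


Precision = relevant_retrieved / total_retrieved
= 11 / 56
= 11 / (11 + 45)
= 11/56

11/56


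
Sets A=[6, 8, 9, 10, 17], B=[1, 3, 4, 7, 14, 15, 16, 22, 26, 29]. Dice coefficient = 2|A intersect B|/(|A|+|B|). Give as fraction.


A intersect B = []
|A intersect B| = 0
|A| = 5, |B| = 10
Dice = 2*0 / (5+10)
= 0 / 15 = 0

0


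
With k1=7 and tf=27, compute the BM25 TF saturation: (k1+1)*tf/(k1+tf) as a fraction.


BM25 TF component = (k1+1)*tf / (k1+tf)
k1 = 7, tf = 27
Numerator = (7+1)*27 = 216
Denominator = 7 + 27 = 34
= 216/34 = 108/17

108/17


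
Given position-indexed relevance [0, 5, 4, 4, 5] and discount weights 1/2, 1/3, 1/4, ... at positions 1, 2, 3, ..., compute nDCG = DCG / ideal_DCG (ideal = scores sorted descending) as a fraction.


Position discount weights w_i = 1/(i+1) for i=1..5:
Weights = [1/2, 1/3, 1/4, 1/5, 1/6]
Actual relevance: [0, 5, 4, 4, 5]
DCG = 0/2 + 5/3 + 4/4 + 4/5 + 5/6 = 43/10
Ideal relevance (sorted desc): [5, 5, 4, 4, 0]
Ideal DCG = 5/2 + 5/3 + 4/4 + 4/5 + 0/6 = 179/30
nDCG = DCG / ideal_DCG = 43/10 / 179/30 = 129/179

129/179


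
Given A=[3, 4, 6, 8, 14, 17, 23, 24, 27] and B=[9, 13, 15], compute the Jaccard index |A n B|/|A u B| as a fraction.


A intersect B = []
|A intersect B| = 0
A union B = [3, 4, 6, 8, 9, 13, 14, 15, 17, 23, 24, 27]
|A union B| = 12
Jaccard = 0/12 = 0

0


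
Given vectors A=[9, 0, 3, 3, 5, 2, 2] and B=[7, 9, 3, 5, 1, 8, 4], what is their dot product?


Dot product = sum of element-wise products
A[0]*B[0] = 9*7 = 63
A[1]*B[1] = 0*9 = 0
A[2]*B[2] = 3*3 = 9
A[3]*B[3] = 3*5 = 15
A[4]*B[4] = 5*1 = 5
A[5]*B[5] = 2*8 = 16
A[6]*B[6] = 2*4 = 8
Sum = 63 + 0 + 9 + 15 + 5 + 16 + 8 = 116

116


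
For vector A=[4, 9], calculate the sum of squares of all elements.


|A|^2 = sum of squared components
A[0]^2 = 4^2 = 16
A[1]^2 = 9^2 = 81
Sum = 16 + 81 = 97

97


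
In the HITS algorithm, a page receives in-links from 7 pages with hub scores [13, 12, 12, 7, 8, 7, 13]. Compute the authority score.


Authority = sum of hub scores of in-linkers
In-link 1: hub score = 13
In-link 2: hub score = 12
In-link 3: hub score = 12
In-link 4: hub score = 7
In-link 5: hub score = 8
In-link 6: hub score = 7
In-link 7: hub score = 13
Authority = 13 + 12 + 12 + 7 + 8 + 7 + 13 = 72

72


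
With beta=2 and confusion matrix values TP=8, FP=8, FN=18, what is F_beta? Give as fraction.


P = TP/(TP+FP) = 8/16 = 1/2
R = TP/(TP+FN) = 8/26 = 4/13
beta^2 = 2^2 = 4
(1 + beta^2) = 5
Numerator = (1+beta^2)*P*R = 10/13
Denominator = beta^2*P + R = 2 + 4/13 = 30/13
F_beta = 1/3

1/3


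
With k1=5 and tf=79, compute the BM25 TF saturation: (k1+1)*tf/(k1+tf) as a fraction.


BM25 TF component = (k1+1)*tf / (k1+tf)
k1 = 5, tf = 79
Numerator = (5+1)*79 = 474
Denominator = 5 + 79 = 84
= 474/84 = 79/14

79/14


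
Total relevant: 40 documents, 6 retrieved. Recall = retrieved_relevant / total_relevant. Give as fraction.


Recall = retrieved_relevant / total_relevant
= 6 / 40
= 6 / (6 + 34)
= 3/20

3/20


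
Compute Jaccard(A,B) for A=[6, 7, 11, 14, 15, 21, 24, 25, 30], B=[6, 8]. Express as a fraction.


A intersect B = [6]
|A intersect B| = 1
A union B = [6, 7, 8, 11, 14, 15, 21, 24, 25, 30]
|A union B| = 10
Jaccard = 1/10 = 1/10

1/10


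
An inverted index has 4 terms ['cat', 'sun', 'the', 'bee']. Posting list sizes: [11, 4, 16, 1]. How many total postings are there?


Summing posting list sizes:
'cat': 11 postings
'sun': 4 postings
'the': 16 postings
'bee': 1 postings
Total = 11 + 4 + 16 + 1 = 32

32


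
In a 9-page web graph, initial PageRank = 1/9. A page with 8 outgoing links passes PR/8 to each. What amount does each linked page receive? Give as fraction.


Initial PR = 1/9 = 1/9
Outlinks = 8
Contribution per link = PR / outlinks
= 1/9 / 8
= 1/72

1/72


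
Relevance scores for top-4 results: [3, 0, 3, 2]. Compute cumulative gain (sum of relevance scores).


Cumulative Gain = sum of relevance scores
Position 1: rel=3, running sum=3
Position 2: rel=0, running sum=3
Position 3: rel=3, running sum=6
Position 4: rel=2, running sum=8
CG = 8

8


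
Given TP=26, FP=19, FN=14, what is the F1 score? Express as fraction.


F1 = 2 * P * R / (P + R)
P = TP/(TP+FP) = 26/45 = 26/45
R = TP/(TP+FN) = 26/40 = 13/20
2 * P * R = 2 * 26/45 * 13/20 = 169/225
P + R = 26/45 + 13/20 = 221/180
F1 = 169/225 / 221/180 = 52/85

52/85


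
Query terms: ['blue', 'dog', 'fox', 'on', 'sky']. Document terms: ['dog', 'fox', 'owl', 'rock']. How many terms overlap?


Query terms: ['blue', 'dog', 'fox', 'on', 'sky']
Document terms: ['dog', 'fox', 'owl', 'rock']
Common terms: ['dog', 'fox']
Overlap count = 2

2


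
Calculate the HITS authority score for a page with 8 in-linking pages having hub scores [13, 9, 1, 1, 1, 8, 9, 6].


Authority = sum of hub scores of in-linkers
In-link 1: hub score = 13
In-link 2: hub score = 9
In-link 3: hub score = 1
In-link 4: hub score = 1
In-link 5: hub score = 1
In-link 6: hub score = 8
In-link 7: hub score = 9
In-link 8: hub score = 6
Authority = 13 + 9 + 1 + 1 + 1 + 8 + 9 + 6 = 48

48


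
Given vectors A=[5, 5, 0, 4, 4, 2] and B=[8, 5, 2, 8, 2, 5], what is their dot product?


Dot product = sum of element-wise products
A[0]*B[0] = 5*8 = 40
A[1]*B[1] = 5*5 = 25
A[2]*B[2] = 0*2 = 0
A[3]*B[3] = 4*8 = 32
A[4]*B[4] = 4*2 = 8
A[5]*B[5] = 2*5 = 10
Sum = 40 + 25 + 0 + 32 + 8 + 10 = 115

115


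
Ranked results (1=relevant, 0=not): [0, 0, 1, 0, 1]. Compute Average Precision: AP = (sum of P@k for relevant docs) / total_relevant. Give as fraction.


Computing P@k for each relevant position:
Position 1: not relevant
Position 2: not relevant
Position 3: relevant, P@3 = 1/3 = 1/3
Position 4: not relevant
Position 5: relevant, P@5 = 2/5 = 2/5
Sum of P@k = 1/3 + 2/5 = 11/15
AP = 11/15 / 2 = 11/30

11/30


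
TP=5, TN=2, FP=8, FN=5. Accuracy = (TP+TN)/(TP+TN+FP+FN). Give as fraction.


Accuracy = (TP + TN) / (TP + TN + FP + FN)
TP + TN = 5 + 2 = 7
Total = 5 + 2 + 8 + 5 = 20
Accuracy = 7 / 20 = 7/20

7/20


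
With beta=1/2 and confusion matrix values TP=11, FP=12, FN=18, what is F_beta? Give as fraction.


P = TP/(TP+FP) = 11/23 = 11/23
R = TP/(TP+FN) = 11/29 = 11/29
beta^2 = 1/2^2 = 1/4
(1 + beta^2) = 5/4
Numerator = (1+beta^2)*P*R = 605/2668
Denominator = beta^2*P + R = 11/92 + 11/29 = 1331/2668
F_beta = 5/11

5/11


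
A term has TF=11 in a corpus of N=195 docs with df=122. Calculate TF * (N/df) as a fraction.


TF * (N/df)
= 11 * (195/122)
= 11 * 195/122
= 2145/122

2145/122


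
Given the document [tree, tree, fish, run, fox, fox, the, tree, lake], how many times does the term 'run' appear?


Document has 9 words
Scanning for 'run':
Found at positions: [3]
Count = 1

1


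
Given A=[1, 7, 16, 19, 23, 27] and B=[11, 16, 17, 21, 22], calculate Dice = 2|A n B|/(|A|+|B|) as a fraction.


A intersect B = [16]
|A intersect B| = 1
|A| = 6, |B| = 5
Dice = 2*1 / (6+5)
= 2 / 11 = 2/11

2/11


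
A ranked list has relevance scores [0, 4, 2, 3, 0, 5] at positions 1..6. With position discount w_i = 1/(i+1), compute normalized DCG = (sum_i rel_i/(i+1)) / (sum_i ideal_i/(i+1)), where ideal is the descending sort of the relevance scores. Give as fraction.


Position discount weights w_i = 1/(i+1) for i=1..6:
Weights = [1/2, 1/3, 1/4, 1/5, 1/6, 1/7]
Actual relevance: [0, 4, 2, 3, 0, 5]
DCG = 0/2 + 4/3 + 2/4 + 3/5 + 0/6 + 5/7 = 661/210
Ideal relevance (sorted desc): [5, 4, 3, 2, 0, 0]
Ideal DCG = 5/2 + 4/3 + 3/4 + 2/5 + 0/6 + 0/7 = 299/60
nDCG = DCG / ideal_DCG = 661/210 / 299/60 = 1322/2093

1322/2093


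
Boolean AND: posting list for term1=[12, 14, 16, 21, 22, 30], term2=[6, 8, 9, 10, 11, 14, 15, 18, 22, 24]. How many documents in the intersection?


Boolean AND: find intersection of posting lists
term1 docs: [12, 14, 16, 21, 22, 30]
term2 docs: [6, 8, 9, 10, 11, 14, 15, 18, 22, 24]
Intersection: [14, 22]
|intersection| = 2

2


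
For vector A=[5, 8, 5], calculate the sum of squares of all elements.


|A|^2 = sum of squared components
A[0]^2 = 5^2 = 25
A[1]^2 = 8^2 = 64
A[2]^2 = 5^2 = 25
Sum = 25 + 64 + 25 = 114

114


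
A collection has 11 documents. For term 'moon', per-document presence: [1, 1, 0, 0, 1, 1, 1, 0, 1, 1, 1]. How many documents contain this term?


Checking each document for 'moon':
Doc 1: present
Doc 2: present
Doc 3: absent
Doc 4: absent
Doc 5: present
Doc 6: present
Doc 7: present
Doc 8: absent
Doc 9: present
Doc 10: present
Doc 11: present
df = sum of presences = 1 + 1 + 0 + 0 + 1 + 1 + 1 + 0 + 1 + 1 + 1 = 8

8


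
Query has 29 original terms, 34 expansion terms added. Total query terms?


Original terms: 29
Expansion terms: 34
Total = 29 + 34 = 63

63


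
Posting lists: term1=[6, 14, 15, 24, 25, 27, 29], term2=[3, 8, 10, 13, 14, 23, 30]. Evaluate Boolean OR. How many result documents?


Boolean OR: find union of posting lists
term1 docs: [6, 14, 15, 24, 25, 27, 29]
term2 docs: [3, 8, 10, 13, 14, 23, 30]
Union: [3, 6, 8, 10, 13, 14, 15, 23, 24, 25, 27, 29, 30]
|union| = 13

13


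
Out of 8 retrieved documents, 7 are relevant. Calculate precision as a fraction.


Precision = relevant_retrieved / total_retrieved
= 7 / 8
= 7 / (7 + 1)
= 7/8

7/8


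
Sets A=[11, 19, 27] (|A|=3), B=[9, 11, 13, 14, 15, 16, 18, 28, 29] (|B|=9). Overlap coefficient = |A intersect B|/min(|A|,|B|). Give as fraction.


A intersect B = [11]
|A intersect B| = 1
min(|A|, |B|) = min(3, 9) = 3
Overlap = 1 / 3 = 1/3

1/3


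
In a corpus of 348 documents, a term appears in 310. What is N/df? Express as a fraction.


IDF ratio = N / df
= 348 / 310
= 174/155

174/155


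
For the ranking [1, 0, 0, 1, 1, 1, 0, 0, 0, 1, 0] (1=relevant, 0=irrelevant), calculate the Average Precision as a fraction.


Computing P@k for each relevant position:
Position 1: relevant, P@1 = 1/1 = 1
Position 2: not relevant
Position 3: not relevant
Position 4: relevant, P@4 = 2/4 = 1/2
Position 5: relevant, P@5 = 3/5 = 3/5
Position 6: relevant, P@6 = 4/6 = 2/3
Position 7: not relevant
Position 8: not relevant
Position 9: not relevant
Position 10: relevant, P@10 = 5/10 = 1/2
Position 11: not relevant
Sum of P@k = 1 + 1/2 + 3/5 + 2/3 + 1/2 = 49/15
AP = 49/15 / 5 = 49/75

49/75


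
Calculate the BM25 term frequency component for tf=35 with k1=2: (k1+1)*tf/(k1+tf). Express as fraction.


BM25 TF component = (k1+1)*tf / (k1+tf)
k1 = 2, tf = 35
Numerator = (2+1)*35 = 105
Denominator = 2 + 35 = 37
= 105/37 = 105/37

105/37


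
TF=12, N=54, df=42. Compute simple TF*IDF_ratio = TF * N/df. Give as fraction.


TF * (N/df)
= 12 * (54/42)
= 12 * 9/7
= 108/7

108/7


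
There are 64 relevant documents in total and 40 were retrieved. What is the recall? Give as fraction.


Recall = retrieved_relevant / total_relevant
= 40 / 64
= 40 / (40 + 24)
= 5/8

5/8


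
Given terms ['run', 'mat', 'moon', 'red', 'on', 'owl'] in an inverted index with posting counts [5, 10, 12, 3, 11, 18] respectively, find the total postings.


Summing posting list sizes:
'run': 5 postings
'mat': 10 postings
'moon': 12 postings
'red': 3 postings
'on': 11 postings
'owl': 18 postings
Total = 5 + 10 + 12 + 3 + 11 + 18 = 59

59


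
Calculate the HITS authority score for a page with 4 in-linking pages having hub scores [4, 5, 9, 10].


Authority = sum of hub scores of in-linkers
In-link 1: hub score = 4
In-link 2: hub score = 5
In-link 3: hub score = 9
In-link 4: hub score = 10
Authority = 4 + 5 + 9 + 10 = 28

28


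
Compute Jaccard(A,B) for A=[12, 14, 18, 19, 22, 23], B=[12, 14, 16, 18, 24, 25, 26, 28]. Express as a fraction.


A intersect B = [12, 14, 18]
|A intersect B| = 3
A union B = [12, 14, 16, 18, 19, 22, 23, 24, 25, 26, 28]
|A union B| = 11
Jaccard = 3/11 = 3/11

3/11


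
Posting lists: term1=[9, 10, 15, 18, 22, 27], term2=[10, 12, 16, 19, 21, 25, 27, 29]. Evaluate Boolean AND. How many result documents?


Boolean AND: find intersection of posting lists
term1 docs: [9, 10, 15, 18, 22, 27]
term2 docs: [10, 12, 16, 19, 21, 25, 27, 29]
Intersection: [10, 27]
|intersection| = 2

2


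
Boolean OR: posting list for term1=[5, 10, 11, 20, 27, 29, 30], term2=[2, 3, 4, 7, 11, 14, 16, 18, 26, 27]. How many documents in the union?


Boolean OR: find union of posting lists
term1 docs: [5, 10, 11, 20, 27, 29, 30]
term2 docs: [2, 3, 4, 7, 11, 14, 16, 18, 26, 27]
Union: [2, 3, 4, 5, 7, 10, 11, 14, 16, 18, 20, 26, 27, 29, 30]
|union| = 15

15


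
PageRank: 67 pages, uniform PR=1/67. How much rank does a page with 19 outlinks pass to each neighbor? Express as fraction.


Initial PR = 1/67 = 1/67
Outlinks = 19
Contribution per link = PR / outlinks
= 1/67 / 19
= 1/1273

1/1273


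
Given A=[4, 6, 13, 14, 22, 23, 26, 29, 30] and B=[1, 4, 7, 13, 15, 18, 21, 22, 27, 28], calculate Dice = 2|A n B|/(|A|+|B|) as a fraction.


A intersect B = [4, 13, 22]
|A intersect B| = 3
|A| = 9, |B| = 10
Dice = 2*3 / (9+10)
= 6 / 19 = 6/19

6/19


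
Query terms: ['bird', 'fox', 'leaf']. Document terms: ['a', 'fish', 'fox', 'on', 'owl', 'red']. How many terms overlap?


Query terms: ['bird', 'fox', 'leaf']
Document terms: ['a', 'fish', 'fox', 'on', 'owl', 'red']
Common terms: ['fox']
Overlap count = 1

1


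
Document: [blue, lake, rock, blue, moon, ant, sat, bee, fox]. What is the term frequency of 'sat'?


Document has 9 words
Scanning for 'sat':
Found at positions: [6]
Count = 1

1


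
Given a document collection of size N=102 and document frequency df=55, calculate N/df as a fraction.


IDF ratio = N / df
= 102 / 55
= 102/55

102/55


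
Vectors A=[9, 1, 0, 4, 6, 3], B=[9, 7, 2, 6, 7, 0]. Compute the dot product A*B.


Dot product = sum of element-wise products
A[0]*B[0] = 9*9 = 81
A[1]*B[1] = 1*7 = 7
A[2]*B[2] = 0*2 = 0
A[3]*B[3] = 4*6 = 24
A[4]*B[4] = 6*7 = 42
A[5]*B[5] = 3*0 = 0
Sum = 81 + 7 + 0 + 24 + 42 + 0 = 154

154


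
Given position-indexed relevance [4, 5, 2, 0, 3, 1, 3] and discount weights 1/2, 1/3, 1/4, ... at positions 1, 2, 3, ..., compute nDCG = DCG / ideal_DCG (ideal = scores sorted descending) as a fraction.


Position discount weights w_i = 1/(i+1) for i=1..7:
Weights = [1/2, 1/3, 1/4, 1/5, 1/6, 1/7, 1/8]
Actual relevance: [4, 5, 2, 0, 3, 1, 3]
DCG = 4/2 + 5/3 + 2/4 + 0/5 + 3/6 + 1/7 + 3/8 = 871/168
Ideal relevance (sorted desc): [5, 4, 3, 3, 2, 1, 0]
Ideal DCG = 5/2 + 4/3 + 3/4 + 3/5 + 2/6 + 1/7 + 0/8 = 2377/420
nDCG = DCG / ideal_DCG = 871/168 / 2377/420 = 4355/4754

4355/4754


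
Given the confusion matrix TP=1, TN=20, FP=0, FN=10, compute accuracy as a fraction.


Accuracy = (TP + TN) / (TP + TN + FP + FN)
TP + TN = 1 + 20 = 21
Total = 1 + 20 + 0 + 10 = 31
Accuracy = 21 / 31 = 21/31

21/31


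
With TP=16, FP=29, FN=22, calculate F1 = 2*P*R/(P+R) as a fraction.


F1 = 2 * P * R / (P + R)
P = TP/(TP+FP) = 16/45 = 16/45
R = TP/(TP+FN) = 16/38 = 8/19
2 * P * R = 2 * 16/45 * 8/19 = 256/855
P + R = 16/45 + 8/19 = 664/855
F1 = 256/855 / 664/855 = 32/83

32/83


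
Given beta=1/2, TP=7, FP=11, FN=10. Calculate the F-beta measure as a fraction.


P = TP/(TP+FP) = 7/18 = 7/18
R = TP/(TP+FN) = 7/17 = 7/17
beta^2 = 1/2^2 = 1/4
(1 + beta^2) = 5/4
Numerator = (1+beta^2)*P*R = 245/1224
Denominator = beta^2*P + R = 7/72 + 7/17 = 623/1224
F_beta = 35/89

35/89


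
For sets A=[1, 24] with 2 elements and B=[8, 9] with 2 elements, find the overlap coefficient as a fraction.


A intersect B = []
|A intersect B| = 0
min(|A|, |B|) = min(2, 2) = 2
Overlap = 0 / 2 = 0

0


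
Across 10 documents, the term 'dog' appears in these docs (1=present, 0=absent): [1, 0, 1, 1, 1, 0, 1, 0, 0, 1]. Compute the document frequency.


Checking each document for 'dog':
Doc 1: present
Doc 2: absent
Doc 3: present
Doc 4: present
Doc 5: present
Doc 6: absent
Doc 7: present
Doc 8: absent
Doc 9: absent
Doc 10: present
df = sum of presences = 1 + 0 + 1 + 1 + 1 + 0 + 1 + 0 + 0 + 1 = 6

6


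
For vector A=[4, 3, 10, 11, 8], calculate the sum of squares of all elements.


|A|^2 = sum of squared components
A[0]^2 = 4^2 = 16
A[1]^2 = 3^2 = 9
A[2]^2 = 10^2 = 100
A[3]^2 = 11^2 = 121
A[4]^2 = 8^2 = 64
Sum = 16 + 9 + 100 + 121 + 64 = 310

310


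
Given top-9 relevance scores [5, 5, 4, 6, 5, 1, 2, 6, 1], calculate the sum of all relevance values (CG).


Cumulative Gain = sum of relevance scores
Position 1: rel=5, running sum=5
Position 2: rel=5, running sum=10
Position 3: rel=4, running sum=14
Position 4: rel=6, running sum=20
Position 5: rel=5, running sum=25
Position 6: rel=1, running sum=26
Position 7: rel=2, running sum=28
Position 8: rel=6, running sum=34
Position 9: rel=1, running sum=35
CG = 35

35


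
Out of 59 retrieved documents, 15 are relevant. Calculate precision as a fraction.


Precision = relevant_retrieved / total_retrieved
= 15 / 59
= 15 / (15 + 44)
= 15/59

15/59


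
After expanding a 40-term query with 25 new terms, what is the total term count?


Original terms: 40
Expansion terms: 25
Total = 40 + 25 = 65

65


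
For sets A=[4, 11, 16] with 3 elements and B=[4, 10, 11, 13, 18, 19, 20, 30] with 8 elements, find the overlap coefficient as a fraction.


A intersect B = [4, 11]
|A intersect B| = 2
min(|A|, |B|) = min(3, 8) = 3
Overlap = 2 / 3 = 2/3

2/3


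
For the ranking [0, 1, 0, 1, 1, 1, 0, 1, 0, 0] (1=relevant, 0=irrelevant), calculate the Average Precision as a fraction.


Computing P@k for each relevant position:
Position 1: not relevant
Position 2: relevant, P@2 = 1/2 = 1/2
Position 3: not relevant
Position 4: relevant, P@4 = 2/4 = 1/2
Position 5: relevant, P@5 = 3/5 = 3/5
Position 6: relevant, P@6 = 4/6 = 2/3
Position 7: not relevant
Position 8: relevant, P@8 = 5/8 = 5/8
Position 9: not relevant
Position 10: not relevant
Sum of P@k = 1/2 + 1/2 + 3/5 + 2/3 + 5/8 = 347/120
AP = 347/120 / 5 = 347/600

347/600


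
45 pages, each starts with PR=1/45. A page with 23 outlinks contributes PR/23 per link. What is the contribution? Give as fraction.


Initial PR = 1/45 = 1/45
Outlinks = 23
Contribution per link = PR / outlinks
= 1/45 / 23
= 1/1035

1/1035


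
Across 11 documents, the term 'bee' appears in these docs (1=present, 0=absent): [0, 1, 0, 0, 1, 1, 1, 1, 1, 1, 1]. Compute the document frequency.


Checking each document for 'bee':
Doc 1: absent
Doc 2: present
Doc 3: absent
Doc 4: absent
Doc 5: present
Doc 6: present
Doc 7: present
Doc 8: present
Doc 9: present
Doc 10: present
Doc 11: present
df = sum of presences = 0 + 1 + 0 + 0 + 1 + 1 + 1 + 1 + 1 + 1 + 1 = 8

8


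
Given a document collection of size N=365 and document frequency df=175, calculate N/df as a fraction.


IDF ratio = N / df
= 365 / 175
= 73/35

73/35


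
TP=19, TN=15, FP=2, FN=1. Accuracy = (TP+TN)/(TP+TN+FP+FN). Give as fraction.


Accuracy = (TP + TN) / (TP + TN + FP + FN)
TP + TN = 19 + 15 = 34
Total = 19 + 15 + 2 + 1 = 37
Accuracy = 34 / 37 = 34/37

34/37


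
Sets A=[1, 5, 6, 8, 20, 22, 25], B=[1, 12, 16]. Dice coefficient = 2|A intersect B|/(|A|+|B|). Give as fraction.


A intersect B = [1]
|A intersect B| = 1
|A| = 7, |B| = 3
Dice = 2*1 / (7+3)
= 2 / 10 = 1/5

1/5


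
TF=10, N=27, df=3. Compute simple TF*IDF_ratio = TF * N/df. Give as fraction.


TF * (N/df)
= 10 * (27/3)
= 10 * 9
= 90

90


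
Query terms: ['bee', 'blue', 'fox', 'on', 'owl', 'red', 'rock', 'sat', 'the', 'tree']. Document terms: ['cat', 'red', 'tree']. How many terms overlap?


Query terms: ['bee', 'blue', 'fox', 'on', 'owl', 'red', 'rock', 'sat', 'the', 'tree']
Document terms: ['cat', 'red', 'tree']
Common terms: ['red', 'tree']
Overlap count = 2

2


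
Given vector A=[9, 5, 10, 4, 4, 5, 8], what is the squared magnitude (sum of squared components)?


|A|^2 = sum of squared components
A[0]^2 = 9^2 = 81
A[1]^2 = 5^2 = 25
A[2]^2 = 10^2 = 100
A[3]^2 = 4^2 = 16
A[4]^2 = 4^2 = 16
A[5]^2 = 5^2 = 25
A[6]^2 = 8^2 = 64
Sum = 81 + 25 + 100 + 16 + 16 + 25 + 64 = 327

327


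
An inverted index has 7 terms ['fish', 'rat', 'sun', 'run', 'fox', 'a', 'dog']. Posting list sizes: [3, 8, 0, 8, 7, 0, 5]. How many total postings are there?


Summing posting list sizes:
'fish': 3 postings
'rat': 8 postings
'sun': 0 postings
'run': 8 postings
'fox': 7 postings
'a': 0 postings
'dog': 5 postings
Total = 3 + 8 + 0 + 8 + 7 + 0 + 5 = 31

31


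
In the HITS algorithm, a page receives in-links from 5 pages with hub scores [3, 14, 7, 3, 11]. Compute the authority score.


Authority = sum of hub scores of in-linkers
In-link 1: hub score = 3
In-link 2: hub score = 14
In-link 3: hub score = 7
In-link 4: hub score = 3
In-link 5: hub score = 11
Authority = 3 + 14 + 7 + 3 + 11 = 38

38


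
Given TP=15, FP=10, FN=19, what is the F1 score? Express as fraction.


F1 = 2 * P * R / (P + R)
P = TP/(TP+FP) = 15/25 = 3/5
R = TP/(TP+FN) = 15/34 = 15/34
2 * P * R = 2 * 3/5 * 15/34 = 9/17
P + R = 3/5 + 15/34 = 177/170
F1 = 9/17 / 177/170 = 30/59

30/59


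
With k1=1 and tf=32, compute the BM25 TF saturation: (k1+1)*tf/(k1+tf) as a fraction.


BM25 TF component = (k1+1)*tf / (k1+tf)
k1 = 1, tf = 32
Numerator = (1+1)*32 = 64
Denominator = 1 + 32 = 33
= 64/33 = 64/33

64/33


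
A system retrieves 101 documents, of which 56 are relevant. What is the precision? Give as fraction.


Precision = relevant_retrieved / total_retrieved
= 56 / 101
= 56 / (56 + 45)
= 56/101

56/101


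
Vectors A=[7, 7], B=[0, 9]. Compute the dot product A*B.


Dot product = sum of element-wise products
A[0]*B[0] = 7*0 = 0
A[1]*B[1] = 7*9 = 63
Sum = 0 + 63 = 63

63


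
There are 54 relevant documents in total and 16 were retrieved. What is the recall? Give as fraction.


Recall = retrieved_relevant / total_relevant
= 16 / 54
= 16 / (16 + 38)
= 8/27

8/27


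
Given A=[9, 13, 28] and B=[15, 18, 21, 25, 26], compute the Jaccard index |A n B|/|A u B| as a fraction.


A intersect B = []
|A intersect B| = 0
A union B = [9, 13, 15, 18, 21, 25, 26, 28]
|A union B| = 8
Jaccard = 0/8 = 0

0


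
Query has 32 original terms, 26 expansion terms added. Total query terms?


Original terms: 32
Expansion terms: 26
Total = 32 + 26 = 58

58


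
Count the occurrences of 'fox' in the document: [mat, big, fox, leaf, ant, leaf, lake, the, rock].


Document has 9 words
Scanning for 'fox':
Found at positions: [2]
Count = 1

1


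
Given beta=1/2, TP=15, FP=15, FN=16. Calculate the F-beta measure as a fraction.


P = TP/(TP+FP) = 15/30 = 1/2
R = TP/(TP+FN) = 15/31 = 15/31
beta^2 = 1/2^2 = 1/4
(1 + beta^2) = 5/4
Numerator = (1+beta^2)*P*R = 75/248
Denominator = beta^2*P + R = 1/8 + 15/31 = 151/248
F_beta = 75/151

75/151


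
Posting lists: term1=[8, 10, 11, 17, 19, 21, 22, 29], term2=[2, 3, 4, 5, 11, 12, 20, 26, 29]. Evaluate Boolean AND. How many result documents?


Boolean AND: find intersection of posting lists
term1 docs: [8, 10, 11, 17, 19, 21, 22, 29]
term2 docs: [2, 3, 4, 5, 11, 12, 20, 26, 29]
Intersection: [11, 29]
|intersection| = 2

2


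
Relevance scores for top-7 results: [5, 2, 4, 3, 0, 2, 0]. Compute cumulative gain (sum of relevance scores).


Cumulative Gain = sum of relevance scores
Position 1: rel=5, running sum=5
Position 2: rel=2, running sum=7
Position 3: rel=4, running sum=11
Position 4: rel=3, running sum=14
Position 5: rel=0, running sum=14
Position 6: rel=2, running sum=16
Position 7: rel=0, running sum=16
CG = 16

16


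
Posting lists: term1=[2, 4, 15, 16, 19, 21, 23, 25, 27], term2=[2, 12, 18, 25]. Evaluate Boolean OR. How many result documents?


Boolean OR: find union of posting lists
term1 docs: [2, 4, 15, 16, 19, 21, 23, 25, 27]
term2 docs: [2, 12, 18, 25]
Union: [2, 4, 12, 15, 16, 18, 19, 21, 23, 25, 27]
|union| = 11

11


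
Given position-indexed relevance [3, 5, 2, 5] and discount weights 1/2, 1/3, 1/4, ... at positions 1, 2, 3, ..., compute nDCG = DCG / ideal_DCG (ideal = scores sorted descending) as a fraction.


Position discount weights w_i = 1/(i+1) for i=1..4:
Weights = [1/2, 1/3, 1/4, 1/5]
Actual relevance: [3, 5, 2, 5]
DCG = 3/2 + 5/3 + 2/4 + 5/5 = 14/3
Ideal relevance (sorted desc): [5, 5, 3, 2]
Ideal DCG = 5/2 + 5/3 + 3/4 + 2/5 = 319/60
nDCG = DCG / ideal_DCG = 14/3 / 319/60 = 280/319

280/319


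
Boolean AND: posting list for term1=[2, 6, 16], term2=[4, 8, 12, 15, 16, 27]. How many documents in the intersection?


Boolean AND: find intersection of posting lists
term1 docs: [2, 6, 16]
term2 docs: [4, 8, 12, 15, 16, 27]
Intersection: [16]
|intersection| = 1

1


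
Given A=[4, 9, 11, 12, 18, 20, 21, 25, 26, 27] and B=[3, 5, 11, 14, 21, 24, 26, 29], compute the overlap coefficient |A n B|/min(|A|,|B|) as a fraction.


A intersect B = [11, 21, 26]
|A intersect B| = 3
min(|A|, |B|) = min(10, 8) = 8
Overlap = 3 / 8 = 3/8

3/8


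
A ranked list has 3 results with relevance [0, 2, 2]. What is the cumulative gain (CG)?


Cumulative Gain = sum of relevance scores
Position 1: rel=0, running sum=0
Position 2: rel=2, running sum=2
Position 3: rel=2, running sum=4
CG = 4

4


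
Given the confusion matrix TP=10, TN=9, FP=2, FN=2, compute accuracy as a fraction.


Accuracy = (TP + TN) / (TP + TN + FP + FN)
TP + TN = 10 + 9 = 19
Total = 10 + 9 + 2 + 2 = 23
Accuracy = 19 / 23 = 19/23

19/23


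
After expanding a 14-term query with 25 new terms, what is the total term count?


Original terms: 14
Expansion terms: 25
Total = 14 + 25 = 39

39


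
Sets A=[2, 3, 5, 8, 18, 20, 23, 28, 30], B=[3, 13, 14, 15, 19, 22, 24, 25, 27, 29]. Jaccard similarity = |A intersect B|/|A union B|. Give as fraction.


A intersect B = [3]
|A intersect B| = 1
A union B = [2, 3, 5, 8, 13, 14, 15, 18, 19, 20, 22, 23, 24, 25, 27, 28, 29, 30]
|A union B| = 18
Jaccard = 1/18 = 1/18

1/18


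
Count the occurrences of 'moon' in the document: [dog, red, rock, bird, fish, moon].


Document has 6 words
Scanning for 'moon':
Found at positions: [5]
Count = 1

1


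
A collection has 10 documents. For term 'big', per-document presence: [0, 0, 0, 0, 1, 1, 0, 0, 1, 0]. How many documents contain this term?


Checking each document for 'big':
Doc 1: absent
Doc 2: absent
Doc 3: absent
Doc 4: absent
Doc 5: present
Doc 6: present
Doc 7: absent
Doc 8: absent
Doc 9: present
Doc 10: absent
df = sum of presences = 0 + 0 + 0 + 0 + 1 + 1 + 0 + 0 + 1 + 0 = 3

3


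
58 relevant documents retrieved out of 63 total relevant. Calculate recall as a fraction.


Recall = retrieved_relevant / total_relevant
= 58 / 63
= 58 / (58 + 5)
= 58/63

58/63


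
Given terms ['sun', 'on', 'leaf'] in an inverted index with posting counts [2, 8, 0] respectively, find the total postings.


Summing posting list sizes:
'sun': 2 postings
'on': 8 postings
'leaf': 0 postings
Total = 2 + 8 + 0 = 10

10


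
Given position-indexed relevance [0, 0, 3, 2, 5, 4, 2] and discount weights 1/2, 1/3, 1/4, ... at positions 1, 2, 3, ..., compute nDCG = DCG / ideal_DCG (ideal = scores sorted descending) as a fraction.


Position discount weights w_i = 1/(i+1) for i=1..7:
Weights = [1/2, 1/3, 1/4, 1/5, 1/6, 1/7, 1/8]
Actual relevance: [0, 0, 3, 2, 5, 4, 2]
DCG = 0/2 + 0/3 + 3/4 + 2/5 + 5/6 + 4/7 + 2/8 = 589/210
Ideal relevance (sorted desc): [5, 4, 3, 2, 2, 0, 0]
Ideal DCG = 5/2 + 4/3 + 3/4 + 2/5 + 2/6 + 0/7 + 0/8 = 319/60
nDCG = DCG / ideal_DCG = 589/210 / 319/60 = 1178/2233

1178/2233


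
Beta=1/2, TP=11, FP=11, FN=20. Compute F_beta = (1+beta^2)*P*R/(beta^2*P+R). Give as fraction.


P = TP/(TP+FP) = 11/22 = 1/2
R = TP/(TP+FN) = 11/31 = 11/31
beta^2 = 1/2^2 = 1/4
(1 + beta^2) = 5/4
Numerator = (1+beta^2)*P*R = 55/248
Denominator = beta^2*P + R = 1/8 + 11/31 = 119/248
F_beta = 55/119

55/119


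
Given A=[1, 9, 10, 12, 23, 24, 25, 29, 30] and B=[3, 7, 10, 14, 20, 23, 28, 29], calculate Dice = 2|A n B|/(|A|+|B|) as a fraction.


A intersect B = [10, 23, 29]
|A intersect B| = 3
|A| = 9, |B| = 8
Dice = 2*3 / (9+8)
= 6 / 17 = 6/17

6/17


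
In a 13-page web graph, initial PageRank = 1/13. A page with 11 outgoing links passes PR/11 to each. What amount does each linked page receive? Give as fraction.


Initial PR = 1/13 = 1/13
Outlinks = 11
Contribution per link = PR / outlinks
= 1/13 / 11
= 1/143

1/143


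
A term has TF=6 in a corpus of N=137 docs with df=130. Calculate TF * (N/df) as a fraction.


TF * (N/df)
= 6 * (137/130)
= 6 * 137/130
= 411/65

411/65


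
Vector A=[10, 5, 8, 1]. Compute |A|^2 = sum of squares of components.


|A|^2 = sum of squared components
A[0]^2 = 10^2 = 100
A[1]^2 = 5^2 = 25
A[2]^2 = 8^2 = 64
A[3]^2 = 1^2 = 1
Sum = 100 + 25 + 64 + 1 = 190

190


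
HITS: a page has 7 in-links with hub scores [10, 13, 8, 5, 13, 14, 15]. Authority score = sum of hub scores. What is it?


Authority = sum of hub scores of in-linkers
In-link 1: hub score = 10
In-link 2: hub score = 13
In-link 3: hub score = 8
In-link 4: hub score = 5
In-link 5: hub score = 13
In-link 6: hub score = 14
In-link 7: hub score = 15
Authority = 10 + 13 + 8 + 5 + 13 + 14 + 15 = 78

78


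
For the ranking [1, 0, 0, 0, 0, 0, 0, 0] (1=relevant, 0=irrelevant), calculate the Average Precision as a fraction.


Computing P@k for each relevant position:
Position 1: relevant, P@1 = 1/1 = 1
Position 2: not relevant
Position 3: not relevant
Position 4: not relevant
Position 5: not relevant
Position 6: not relevant
Position 7: not relevant
Position 8: not relevant
Sum of P@k = 1 = 1
AP = 1 / 1 = 1

1


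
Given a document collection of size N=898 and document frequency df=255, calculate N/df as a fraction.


IDF ratio = N / df
= 898 / 255
= 898/255

898/255


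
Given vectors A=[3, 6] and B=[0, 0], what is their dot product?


Dot product = sum of element-wise products
A[0]*B[0] = 3*0 = 0
A[1]*B[1] = 6*0 = 0
Sum = 0 + 0 = 0

0


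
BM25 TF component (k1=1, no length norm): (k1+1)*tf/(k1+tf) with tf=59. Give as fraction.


BM25 TF component = (k1+1)*tf / (k1+tf)
k1 = 1, tf = 59
Numerator = (1+1)*59 = 118
Denominator = 1 + 59 = 60
= 118/60 = 59/30

59/30


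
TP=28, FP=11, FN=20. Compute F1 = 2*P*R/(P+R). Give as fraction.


F1 = 2 * P * R / (P + R)
P = TP/(TP+FP) = 28/39 = 28/39
R = TP/(TP+FN) = 28/48 = 7/12
2 * P * R = 2 * 28/39 * 7/12 = 98/117
P + R = 28/39 + 7/12 = 203/156
F1 = 98/117 / 203/156 = 56/87

56/87


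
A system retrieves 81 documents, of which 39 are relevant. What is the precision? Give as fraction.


Precision = relevant_retrieved / total_retrieved
= 39 / 81
= 39 / (39 + 42)
= 13/27

13/27


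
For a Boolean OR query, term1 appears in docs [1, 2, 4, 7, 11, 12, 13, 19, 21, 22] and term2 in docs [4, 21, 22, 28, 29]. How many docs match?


Boolean OR: find union of posting lists
term1 docs: [1, 2, 4, 7, 11, 12, 13, 19, 21, 22]
term2 docs: [4, 21, 22, 28, 29]
Union: [1, 2, 4, 7, 11, 12, 13, 19, 21, 22, 28, 29]
|union| = 12

12
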